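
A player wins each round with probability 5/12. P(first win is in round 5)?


Geometric: P(X=5) = (1-p)^(k-1)×p = (7/12)^4×5/12 = 12005/248832

P(X=5) = 12005/248832 ≈ 4.82%


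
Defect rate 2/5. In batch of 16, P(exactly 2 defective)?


Binomial: P(X=2) = C(16,2)×p^2×(1-p)^14
= 120 × 4/25 × 4782969/6103515625 = 459165024/30517578125

P(X=2) = 459165024/30517578125 ≈ 1.50%


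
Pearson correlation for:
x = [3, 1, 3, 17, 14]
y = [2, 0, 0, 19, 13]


n=5, Σx=38, Σy=34, Σxy=511, Σx²=504, Σy²=534
r = (5×511 - 38×34)/√((5×504 - 38²)(5×534 - 34²))
= 1263/√(1076×1514) = 1263/√1629064 ≈ 1263/1276.3479 ≈ 0.9895

r ≈ 0.9895


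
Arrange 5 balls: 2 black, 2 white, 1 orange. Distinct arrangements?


5!/(2!×2!×1!) = 30

30


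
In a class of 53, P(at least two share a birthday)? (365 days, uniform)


P(all different) = Π(365-i)/365 for i=0..52
= 0.018862
P(match) = 1 - 0.018862 = 0.981138

P ≈ 0.9811 ≈ 98.11%


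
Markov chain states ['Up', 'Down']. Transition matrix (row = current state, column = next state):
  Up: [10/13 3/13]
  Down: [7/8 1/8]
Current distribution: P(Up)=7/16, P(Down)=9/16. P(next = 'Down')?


P(next=Down) = Σᵢ P(now=i)×P(i→Down)
= 7/16×3/13 + 9/16×1/8
= 21/208 + 9/128 = 285/1664

P = 285/1664 ≈ 0.1713


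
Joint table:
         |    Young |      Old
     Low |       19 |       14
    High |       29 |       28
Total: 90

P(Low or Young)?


P(Low∨Young) = P(Low) + P(Young) - P(Low∧Young)
= (33 + 48 - 19)/90 = 62/90 = 31/45

P = 31/45 ≈ 68.89%


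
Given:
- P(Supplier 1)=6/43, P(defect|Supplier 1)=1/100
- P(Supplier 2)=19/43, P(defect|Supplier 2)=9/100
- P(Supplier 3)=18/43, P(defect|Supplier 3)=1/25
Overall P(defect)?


P(B) = Σ P(B|Aᵢ)×P(Aᵢ)
  1/100×6/43 = 3/2150
  9/100×19/43 = 171/4300
  1/25×18/43 = 18/1075
Sum = 249/4300

P(defect) = 249/4300 ≈ 5.79%


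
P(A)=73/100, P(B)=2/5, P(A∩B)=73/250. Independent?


P(A)×P(B) = 73/250
P(A∩B) = 73/250
Equal ✓ → Independent

Yes, independent


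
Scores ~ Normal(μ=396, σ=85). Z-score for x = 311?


z = (x - μ)/σ = (311 - 396)/85 = -1.0

z = -1.0


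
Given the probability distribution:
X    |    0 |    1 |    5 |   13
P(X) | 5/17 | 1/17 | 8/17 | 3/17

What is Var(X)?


E[X] = 80/17
E[X²] = 708/17
Var(X) = E[X²] - (E[X])² = 708/17 - 6400/289 = 5636/289

Var(X) = 5636/289 ≈ 19.5017


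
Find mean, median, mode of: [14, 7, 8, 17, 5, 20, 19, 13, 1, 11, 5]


Sorted: [1, 5, 5, 7, 8, 11, 13, 14, 17, 19, 20]
Mean = 120/11
Median = 11
Freq: {14: 1, 7: 1, 8: 1, 17: 1, 5: 2, 20: 1, 19: 1, 13: 1, 1: 1, 11: 1}
Mode: [5]

Mean=120/11, Median=11, Mode=5


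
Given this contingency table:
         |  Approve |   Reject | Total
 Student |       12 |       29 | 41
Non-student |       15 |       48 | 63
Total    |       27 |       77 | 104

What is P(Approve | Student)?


P(Approve | Student) = 12/(12+29) = 12/41

P(Approve|Student) = 12/41 ≈ 29.27%


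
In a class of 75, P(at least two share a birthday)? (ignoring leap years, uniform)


P(all different) = Π(365-i)/365 for i=0..74
= 0.000280
P(match) = 1 - 0.000280 = 0.999720

P ≈ 0.9997 ≈ 99.97%


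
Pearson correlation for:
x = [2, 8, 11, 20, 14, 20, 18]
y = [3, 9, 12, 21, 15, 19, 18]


n=7, Σx=93, Σy=97, Σxy=1544, Σx²=1509, Σy²=1585
r = (7×1544 - 93×97)/√((7×1509 - 93²)(7×1585 - 97²))
= 1787/√(1914×1686) = 1787/√3227004 ≈ 1787/1796.3864 ≈ 0.9948

r ≈ 0.9948


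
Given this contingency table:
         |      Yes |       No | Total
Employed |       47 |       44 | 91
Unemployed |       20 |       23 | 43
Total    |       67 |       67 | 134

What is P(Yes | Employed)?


P(Yes | Employed) = 47/(47+44) = 47/91

P(Yes|Employed) = 47/91 ≈ 51.65%


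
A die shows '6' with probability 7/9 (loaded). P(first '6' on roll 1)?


Geometric: P(X=1) = (1-p)^(k-1)×p = (2/9)^0×7/9 = 7/9

P(X=1) = 7/9 ≈ 77.78%


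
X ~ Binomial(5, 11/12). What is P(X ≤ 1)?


P(X ≤ 1) = Σ P(X=i) for i=0..1
P(X=0) = 1/248832
P(X=1) = 55/248832
Sum = 7/31104

P(X ≤ 1) = 7/31104 ≈ 0.02%


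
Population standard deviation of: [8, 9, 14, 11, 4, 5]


Mean = 51/6 = 17/2
  (8-17/2)²=1/4
  (9-17/2)²=1/4
  (14-17/2)²=121/4
  (11-17/2)²=25/4
  (4-17/2)²=81/4
  (5-17/2)²=49/4
Σ(x-μ)² = 139/2
σ² = (139/2)/6 = 139/12

σ = √(139/12) ≈ 3.4034


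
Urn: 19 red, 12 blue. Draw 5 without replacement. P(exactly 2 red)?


Hypergeometric: C(19,2)×C(12,3)/C(31,5)
= 171×220/169911 = 4180/18879

P(X=2) = 4180/18879 ≈ 22.14%


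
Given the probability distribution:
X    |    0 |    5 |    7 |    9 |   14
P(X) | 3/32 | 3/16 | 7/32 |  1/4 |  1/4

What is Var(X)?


E[X] = 263/32
E[X²] = 2709/32
Var(X) = E[X²] - (E[X])² = 2709/32 - 69169/1024 = 17519/1024

Var(X) = 17519/1024 ≈ 17.1084


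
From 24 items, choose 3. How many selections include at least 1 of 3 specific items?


Complement: C(24,3) - C(21,3) = 2024 - 1330 = 694

694


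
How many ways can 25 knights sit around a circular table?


Circular arrangements of 25 distinct objects: fix one position to break rotational symmetry.
(n-1)! = 24! = 620448401733239439360000

620448401733239439360000


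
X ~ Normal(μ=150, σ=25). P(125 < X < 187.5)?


z₁=(125-150)/25=-1.0, z₂=(187.5-150)/25=1.5
P = Φ(1.5) - Φ(-1.0) = 0.933193 - 0.158655 = 0.774538 ≈ 0.7745

P(125 < X < 187.5) ≈ 0.7745


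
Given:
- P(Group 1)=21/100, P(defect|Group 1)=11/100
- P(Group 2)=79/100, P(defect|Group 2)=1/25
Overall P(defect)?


P(B) = Σ P(B|Aᵢ)×P(Aᵢ)
  11/100×21/100 = 231/10000
  1/25×79/100 = 79/2500
Sum = 547/10000

P(defect) = 547/10000 ≈ 5.47%


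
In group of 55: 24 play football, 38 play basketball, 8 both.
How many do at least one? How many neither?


|A∪B| = 24+38-8 = 54
Neither = 55-54 = 1

At least one: 54; Neither: 1


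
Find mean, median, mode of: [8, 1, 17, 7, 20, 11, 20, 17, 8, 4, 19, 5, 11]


Sorted: [1, 4, 5, 7, 8, 8, 11, 11, 17, 17, 19, 20, 20]
Mean = 148/13
Median = 11
Freq: {8: 2, 1: 1, 17: 2, 7: 1, 20: 2, 11: 2, 4: 1, 19: 1, 5: 1}
Mode: [8, 11, 17, 20]

Mean=148/13, Median=11, Mode=[8, 11, 17, 20]


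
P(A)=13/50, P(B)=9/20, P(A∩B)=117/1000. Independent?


P(A)×P(B) = 117/1000
P(A∩B) = 117/1000
Equal ✓ → Independent

Yes, independent


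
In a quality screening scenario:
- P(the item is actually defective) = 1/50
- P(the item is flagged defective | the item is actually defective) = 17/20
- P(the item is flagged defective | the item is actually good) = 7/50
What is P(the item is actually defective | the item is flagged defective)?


Using Bayes' theorem:
P(A|B) = P(B|A)·P(A) / P(B)

P(the item is flagged defective) = 17/20 × 1/50 + 7/50 × 49/50
= 17/1000 + 343/2500 = 771/5000

P(the item is actually defective|the item is flagged defective) = (17/1000) / (771/5000) = 85/771

P(the item is actually defective|the item is flagged defective) = 85/771 ≈ 11.02%


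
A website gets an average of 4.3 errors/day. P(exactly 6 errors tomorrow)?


Poisson(λ=4.3): P(X=6) = e^(-λ)×λ^k/k!
= e^(-4.3) × 4.3^6 / 6!
≈ 0.01356855901 × 6321.363049 / 720 ≈ 0.119127

P(X=6) ≈ 0.119127 ≈ 11.91%


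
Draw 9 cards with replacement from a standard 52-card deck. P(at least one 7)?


P(not a 7) = 48/52 = 12/13
P(none in 9 draws) = (12/13)^9 = 5159780352/10604499373
P(≥1 7) = 1 - 5159780352/10604499373 = 5444719021/10604499373

P = 5444719021/10604499373 ≈ 51.34%


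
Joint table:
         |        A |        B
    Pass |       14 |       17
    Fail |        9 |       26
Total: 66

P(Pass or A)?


P(Pass∨A) = P(Pass) + P(A) - P(Pass∧A)
= (31 + 23 - 14)/66 = 40/66 = 20/33

P = 20/33 ≈ 60.61%


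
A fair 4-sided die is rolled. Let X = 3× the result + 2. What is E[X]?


E[die] = (1+4)/2 = 5/2
E[X] = 3×5/2 + 2 = 19/2

E[X] = 19/2


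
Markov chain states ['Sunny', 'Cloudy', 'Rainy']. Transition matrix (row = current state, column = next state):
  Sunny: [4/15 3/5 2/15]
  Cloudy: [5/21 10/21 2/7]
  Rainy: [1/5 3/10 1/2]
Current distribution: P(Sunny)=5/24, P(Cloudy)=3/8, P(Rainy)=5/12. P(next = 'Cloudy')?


P(next=Cloudy) = Σᵢ P(now=i)×P(i→Cloudy)
= 5/24×3/5 + 3/8×10/21 + 5/12×3/10
= 1/8 + 5/28 + 1/8 = 3/7

P = 3/7 ≈ 0.4286


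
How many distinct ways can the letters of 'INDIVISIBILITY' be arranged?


Letters: 14, freq: {'I': 6, 'N': 1, 'D': 1, 'V': 1, 'S': 1, 'B': 1, 'L': 1, 'T': 1, 'Y': 1}
14!/(6!×1!×1!×1!×1!×1!×1!×1!×1!) = 87178291200/720 = 121080960

121080960


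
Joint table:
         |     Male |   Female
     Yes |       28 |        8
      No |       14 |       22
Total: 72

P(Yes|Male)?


P(Yes|Male) = 28/(28+14) = 28/42 = 2/3

P = 2/3 ≈ 66.67%


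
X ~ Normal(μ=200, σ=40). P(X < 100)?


z = (100-200)/40 = -2.5
P(Z < -2.5) = 0.0062

P(X < 100) ≈ 0.0062


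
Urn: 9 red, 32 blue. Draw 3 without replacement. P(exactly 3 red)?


Hypergeometric: C(9,3)×C(32,0)/C(41,3)
= 84×1/10660 = 21/2665

P(X=3) = 21/2665 ≈ 0.79%


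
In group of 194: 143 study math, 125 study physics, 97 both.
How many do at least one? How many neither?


|A∪B| = 143+125-97 = 171
Neither = 194-171 = 23

At least one: 171; Neither: 23


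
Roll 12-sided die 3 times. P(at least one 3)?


P(no 3)^3 = (11/12)^3 = 1331/1728
P(≥1) = 1 - 1331/1728 = 397/1728

P = 397/1728 ≈ 22.97%


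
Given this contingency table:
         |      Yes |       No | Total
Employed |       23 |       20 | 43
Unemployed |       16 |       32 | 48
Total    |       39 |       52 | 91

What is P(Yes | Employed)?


P(Yes | Employed) = 23/(23+20) = 23/43

P(Yes|Employed) = 23/43 ≈ 53.49%


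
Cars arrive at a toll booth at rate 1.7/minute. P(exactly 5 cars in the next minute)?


Poisson(λ=1.7): P(X=5) = e^(-λ)×λ^k/k!
= e^(-1.7) × 1.7^5 / 5!
≈ 0.1826835241 × 14.19857 / 120 ≈ 0.021615

P(X=5) ≈ 0.021615 ≈ 2.16%


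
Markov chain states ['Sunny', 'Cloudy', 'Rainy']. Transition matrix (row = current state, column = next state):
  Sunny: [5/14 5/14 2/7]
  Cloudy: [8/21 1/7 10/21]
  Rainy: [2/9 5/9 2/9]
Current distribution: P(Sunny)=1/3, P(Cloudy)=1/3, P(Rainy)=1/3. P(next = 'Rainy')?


P(next=Rainy) = Σᵢ P(now=i)×P(i→Rainy)
= 1/3×2/7 + 1/3×10/21 + 1/3×2/9
= 2/21 + 10/63 + 2/27 = 62/189

P = 62/189 ≈ 0.3280


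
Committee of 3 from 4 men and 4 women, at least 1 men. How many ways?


Count by #men:
  1M,2W: C(4,1)×C(4,2)=24
  2M,1W: C(4,2)×C(4,1)=24
  3M,0W: C(4,3)×C(4,0)=4
Total = 52

52


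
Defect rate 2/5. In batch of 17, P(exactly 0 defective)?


Binomial: P(X=0) = C(17,0)×p^0×(1-p)^17
= 1 × 1 × 129140163/762939453125 = 129140163/762939453125

P(X=0) = 129140163/762939453125 ≈ 0.02%


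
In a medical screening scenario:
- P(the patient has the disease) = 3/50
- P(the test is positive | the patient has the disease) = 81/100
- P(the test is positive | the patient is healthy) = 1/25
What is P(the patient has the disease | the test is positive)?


Using Bayes' theorem:
P(A|B) = P(B|A)·P(A) / P(B)

P(the test is positive) = 81/100 × 3/50 + 1/25 × 47/50
= 243/5000 + 47/1250 = 431/5000

P(the patient has the disease|the test is positive) = (243/5000) / (431/5000) = 243/431

P(the patient has the disease|the test is positive) = 243/431 ≈ 56.38%


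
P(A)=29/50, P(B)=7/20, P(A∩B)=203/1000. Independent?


P(A)×P(B) = 203/1000
P(A∩B) = 203/1000
Equal ✓ → Independent

Yes, independent


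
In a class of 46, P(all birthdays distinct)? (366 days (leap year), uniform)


P(all different) = Π(366-i)/366 for i=0..45
= (366/366)×(365/366)×...×(321/366)
= 0.052187

P ≈ 0.0522 ≈ 5.22%


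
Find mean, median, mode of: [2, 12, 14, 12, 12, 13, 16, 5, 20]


Sorted: [2, 5, 12, 12, 12, 13, 14, 16, 20]
Mean = 106/9
Median = 12
Freq: {2: 1, 12: 3, 14: 1, 13: 1, 16: 1, 5: 1, 20: 1}
Mode: [12]

Mean=106/9, Median=12, Mode=12


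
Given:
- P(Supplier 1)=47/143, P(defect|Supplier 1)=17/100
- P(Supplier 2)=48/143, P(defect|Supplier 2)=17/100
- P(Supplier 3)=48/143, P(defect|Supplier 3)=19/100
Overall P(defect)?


P(B) = Σ P(B|Aᵢ)×P(Aᵢ)
  17/100×47/143 = 799/14300
  17/100×48/143 = 204/3575
  19/100×48/143 = 228/3575
Sum = 2527/14300

P(defect) = 2527/14300 ≈ 17.67%


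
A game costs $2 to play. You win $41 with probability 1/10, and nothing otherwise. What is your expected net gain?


E[gain] = (41-2)×1/10 + (-2)×9/10
= 39/10 - 9/5 = 21/10

Expected net gain = $21/10 ≈ $2.10


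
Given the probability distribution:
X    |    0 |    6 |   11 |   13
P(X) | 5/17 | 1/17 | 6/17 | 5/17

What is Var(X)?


E[X] = 137/17
E[X²] = 1607/17
Var(X) = E[X²] - (E[X])² = 1607/17 - 18769/289 = 8550/289

Var(X) = 8550/289 ≈ 29.5848


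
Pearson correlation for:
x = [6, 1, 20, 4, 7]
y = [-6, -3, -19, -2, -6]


n=5, Σx=38, Σy=-36, Σxy=-469, Σx²=502, Σy²=446
r = (5×(-469) - 38×(-36))/√((5×502 - 38²)(5×446 - (-36)²))
= -977/√(1066×934) = -977/√995644 ≈ -977/997.8196 ≈ -0.9791

r ≈ -0.9791


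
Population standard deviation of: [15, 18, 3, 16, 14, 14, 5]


Mean = 85/7
  (15-85/7)²=400/49
  (18-85/7)²=1681/49
  (3-85/7)²=4096/49
  (16-85/7)²=729/49
  (14-85/7)²=169/49
  (14-85/7)²=169/49
  (5-85/7)²=2500/49
Σ(x-μ)² = 1392/7
σ² = (1392/7)/7 = 1392/49

σ = √(1392/49) ≈ 5.3299


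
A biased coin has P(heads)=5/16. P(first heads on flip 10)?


Geometric: P(X=10) = (1-p)^(k-1)×p = (11/16)^9×5/16 = 11789738455/1099511627776

P(X=10) = 11789738455/1099511627776 ≈ 1.07%


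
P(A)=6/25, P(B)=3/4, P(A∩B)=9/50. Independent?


P(A)×P(B) = 9/50
P(A∩B) = 9/50
Equal ✓ → Independent

Yes, independent


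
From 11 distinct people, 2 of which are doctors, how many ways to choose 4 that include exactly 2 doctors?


Choose 2 of the 2 doctors and 2 of the other 9 people:
C(2,2)×C(9,2) = 1×36 = 36

36


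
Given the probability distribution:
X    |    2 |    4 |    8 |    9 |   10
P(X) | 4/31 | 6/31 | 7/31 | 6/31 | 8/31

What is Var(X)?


E[X] = 222/31
E[X²] = 1846/31
Var(X) = E[X²] - (E[X])² = 1846/31 - 49284/961 = 7942/961

Var(X) = 7942/961 ≈ 8.2643


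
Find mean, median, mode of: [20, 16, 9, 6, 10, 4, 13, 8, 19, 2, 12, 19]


Sorted: [2, 4, 6, 8, 9, 10, 12, 13, 16, 19, 19, 20]
Mean = 138/12 = 23/2
Median = 11
Freq: {20: 1, 16: 1, 9: 1, 6: 1, 10: 1, 4: 1, 13: 1, 8: 1, 19: 2, 2: 1, 12: 1}
Mode: [19]

Mean=23/2, Median=11, Mode=19


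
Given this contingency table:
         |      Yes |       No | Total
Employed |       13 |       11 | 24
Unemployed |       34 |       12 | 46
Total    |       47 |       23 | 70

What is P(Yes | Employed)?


P(Yes | Employed) = 13/(13+11) = 13/24

P(Yes|Employed) = 13/24 ≈ 54.17%


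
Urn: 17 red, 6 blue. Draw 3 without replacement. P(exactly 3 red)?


Hypergeometric: C(17,3)×C(6,0)/C(23,3)
= 680×1/1771 = 680/1771

P(X=3) = 680/1771 ≈ 38.40%


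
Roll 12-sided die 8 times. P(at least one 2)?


P(no 2)^8 = (11/12)^8 = 214358881/429981696
P(≥1) = 1 - 214358881/429981696 = 215622815/429981696

P = 215622815/429981696 ≈ 50.15%


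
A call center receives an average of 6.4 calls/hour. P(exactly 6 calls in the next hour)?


Poisson(λ=6.4): P(X=6) = e^(-λ)×λ^k/k!
= e^(-6.4) × 6.4^6 / 6!
≈ 0.001661557273 × 68719.476736 / 720 ≈ 0.158585

P(X=6) ≈ 0.158585 ≈ 15.86%


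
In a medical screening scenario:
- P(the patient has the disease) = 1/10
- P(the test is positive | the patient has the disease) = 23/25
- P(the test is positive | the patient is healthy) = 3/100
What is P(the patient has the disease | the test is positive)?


Using Bayes' theorem:
P(A|B) = P(B|A)·P(A) / P(B)

P(the test is positive) = 23/25 × 1/10 + 3/100 × 9/10
= 23/250 + 27/1000 = 119/1000

P(the patient has the disease|the test is positive) = (23/250) / (119/1000) = 92/119

P(the patient has the disease|the test is positive) = 92/119 ≈ 77.31%


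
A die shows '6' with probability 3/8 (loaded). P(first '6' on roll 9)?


Geometric: P(X=9) = (1-p)^(k-1)×p = (5/8)^8×3/8 = 1171875/134217728

P(X=9) = 1171875/134217728 ≈ 0.87%


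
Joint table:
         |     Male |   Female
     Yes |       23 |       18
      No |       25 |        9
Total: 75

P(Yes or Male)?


P(Yes∨Male) = P(Yes) + P(Male) - P(Yes∧Male)
= (41 + 48 - 23)/75 = 66/75 = 22/25

P = 22/25 ≈ 88.00%


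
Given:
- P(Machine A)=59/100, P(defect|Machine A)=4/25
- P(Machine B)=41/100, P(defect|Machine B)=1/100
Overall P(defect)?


P(B) = Σ P(B|Aᵢ)×P(Aᵢ)
  4/25×59/100 = 59/625
  1/100×41/100 = 41/10000
Sum = 197/2000

P(defect) = 197/2000 ≈ 9.85%


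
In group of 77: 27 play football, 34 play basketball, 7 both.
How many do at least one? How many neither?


|A∪B| = 27+34-7 = 54
Neither = 77-54 = 23

At least one: 54; Neither: 23


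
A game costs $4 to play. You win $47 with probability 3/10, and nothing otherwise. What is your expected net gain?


E[gain] = (47-4)×3/10 + (-4)×7/10
= 129/10 - 14/5 = 101/10

Expected net gain = $101/10 ≈ $10.10


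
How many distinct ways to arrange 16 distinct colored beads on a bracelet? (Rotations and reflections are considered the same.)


Free circular arrangements: rotations and reflections both identified.
(n-1)!/2 = 15!/2 = 1307674368000/2 = 653837184000

653837184000


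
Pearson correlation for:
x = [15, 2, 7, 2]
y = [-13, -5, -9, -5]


n=4, Σx=26, Σy=-32, Σxy=-278, Σx²=282, Σy²=300
r = (4×(-278) - 26×(-32))/√((4×282 - 26²)(4×300 - (-32)²))
= -280/√(452×176) = -280/√79552 ≈ -280/282.0496 ≈ -0.9927

r ≈ -0.9927


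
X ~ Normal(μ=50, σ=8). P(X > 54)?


z = (54-50)/8 = 0.5
P(X > 54) = 1 - P(Z ≤ 0.5) = 1 - 0.6915 = 0.3085

P(X > 54) ≈ 0.3085


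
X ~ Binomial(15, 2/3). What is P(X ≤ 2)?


P(X ≤ 2) = Σ P(X=i) for i=0..2
P(X=0) = 1/14348907
P(X=1) = 10/4782969
P(X=2) = 140/4782969
Sum = 451/14348907

P(X ≤ 2) = 451/14348907 ≈ 0.00%


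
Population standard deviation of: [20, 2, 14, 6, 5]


Mean = 47/5
  (20-47/5)²=2809/25
  (2-47/5)²=1369/25
  (14-47/5)²=529/25
  (6-47/5)²=289/25
  (5-47/5)²=484/25
Σ(x-μ)² = 1096/5
σ² = (1096/5)/5 = 1096/25

σ = √(1096/25) ≈ 6.6212


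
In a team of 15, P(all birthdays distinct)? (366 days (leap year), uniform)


P(all different) = Π(366-i)/366 for i=0..14
= (366/366)×(365/366)×...×(352/366)
= 0.747702

P ≈ 0.7477 ≈ 74.77%


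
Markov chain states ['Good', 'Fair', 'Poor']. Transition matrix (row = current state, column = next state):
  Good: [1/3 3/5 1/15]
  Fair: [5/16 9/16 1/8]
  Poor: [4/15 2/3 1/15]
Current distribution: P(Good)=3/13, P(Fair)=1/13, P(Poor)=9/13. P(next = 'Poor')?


P(next=Poor) = Σᵢ P(now=i)×P(i→Poor)
= 3/13×1/15 + 1/13×1/8 + 9/13×1/15
= 1/65 + 1/104 + 3/65 = 37/520

P = 37/520 ≈ 0.0712


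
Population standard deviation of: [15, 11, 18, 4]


Mean = 48/4 = 12
  (15-12)²=9
  (11-12)²=1
  (18-12)²=36
  (4-12)²=64
Σ(x-μ)² = 110
σ² = 110/4 = 55/2

σ = √(55/2) ≈ 5.2440


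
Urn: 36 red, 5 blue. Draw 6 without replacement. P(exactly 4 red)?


Hypergeometric: C(36,4)×C(5,2)/C(41,6)
= 58905×10/4496388 = 98175/749398

P(X=4) = 98175/749398 ≈ 13.10%


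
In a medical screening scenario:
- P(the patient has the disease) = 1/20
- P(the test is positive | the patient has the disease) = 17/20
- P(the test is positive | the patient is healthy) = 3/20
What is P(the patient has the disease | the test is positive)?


Using Bayes' theorem:
P(A|B) = P(B|A)·P(A) / P(B)

P(the test is positive) = 17/20 × 1/20 + 3/20 × 19/20
= 17/400 + 57/400 = 37/200

P(the patient has the disease|the test is positive) = (17/400) / (37/200) = 17/74

P(the patient has the disease|the test is positive) = 17/74 ≈ 22.97%


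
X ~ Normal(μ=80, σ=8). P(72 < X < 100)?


z₁=(72-80)/8=-1.0, z₂=(100-80)/8=2.5
P = Φ(2.5) - Φ(-1.0) = 0.993790 - 0.158655 = 0.835135 ≈ 0.8351

P(72 < X < 100) ≈ 0.8351


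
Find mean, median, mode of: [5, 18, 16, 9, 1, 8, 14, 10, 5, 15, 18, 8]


Sorted: [1, 5, 5, 8, 8, 9, 10, 14, 15, 16, 18, 18]
Mean = 127/12
Median = 19/2
Freq: {5: 2, 18: 2, 16: 1, 9: 1, 1: 1, 8: 2, 14: 1, 10: 1, 15: 1}
Mode: [5, 8, 18]

Mean=127/12, Median=19/2, Mode=[5, 8, 18]


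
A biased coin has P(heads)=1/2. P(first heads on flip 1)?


Geometric: P(X=1) = (1-p)^(k-1)×p = (1/2)^0×1/2 = 1/2

P(X=1) = 1/2 ≈ 50.00%


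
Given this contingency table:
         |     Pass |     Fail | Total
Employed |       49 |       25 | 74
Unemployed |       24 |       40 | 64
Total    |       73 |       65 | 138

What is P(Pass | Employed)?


P(Pass | Employed) = 49/(49+25) = 49/74

P(Pass|Employed) = 49/74 ≈ 66.22%


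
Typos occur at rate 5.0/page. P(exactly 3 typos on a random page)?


Poisson(λ=5.0): P(X=3) = e^(-λ)×λ^k/k!
= e^(-5.0) × 5.0^3 / 3!
≈ 0.006737946999 × 125 / 6 ≈ 0.140374

P(X=3) ≈ 0.140374 ≈ 14.04%


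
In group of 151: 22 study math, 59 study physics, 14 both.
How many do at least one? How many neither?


|A∪B| = 22+59-14 = 67
Neither = 151-67 = 84

At least one: 67; Neither: 84


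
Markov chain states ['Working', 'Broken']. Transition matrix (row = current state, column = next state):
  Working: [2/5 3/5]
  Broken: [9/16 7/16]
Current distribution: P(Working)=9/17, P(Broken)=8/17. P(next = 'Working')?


P(next=Working) = Σᵢ P(now=i)×P(i→Working)
= 9/17×2/5 + 8/17×9/16
= 18/85 + 9/34 = 81/170

P = 81/170 ≈ 0.4765


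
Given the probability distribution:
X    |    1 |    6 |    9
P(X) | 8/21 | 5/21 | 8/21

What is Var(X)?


E[X] = 110/21
E[X²] = 836/21
Var(X) = E[X²] - (E[X])² = 836/21 - 12100/441 = 5456/441

Var(X) = 5456/441 ≈ 12.3719


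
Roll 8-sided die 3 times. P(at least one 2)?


P(no 2)^3 = (7/8)^3 = 343/512
P(≥1) = 1 - 343/512 = 169/512

P = 169/512 ≈ 33.01%


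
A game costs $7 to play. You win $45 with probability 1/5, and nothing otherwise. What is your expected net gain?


E[gain] = (45-7)×1/5 + (-7)×4/5
= 38/5 - 28/5 = 2

Expected net gain = $2 ≈ $2.00


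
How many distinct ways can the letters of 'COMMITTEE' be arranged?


Letters: 9, freq: {'C': 1, 'O': 1, 'M': 2, 'I': 1, 'T': 2, 'E': 2}
9!/(1!×1!×2!×1!×2!×2!) = 362880/8 = 45360

45360


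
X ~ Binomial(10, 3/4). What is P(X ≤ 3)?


P(X ≤ 3) = Σ P(X=i) for i=0..3
P(X=0) = 1/1048576
P(X=1) = 15/524288
P(X=2) = 405/1048576
P(X=3) = 405/131072
Sum = 919/262144

P(X ≤ 3) = 919/262144 ≈ 0.35%


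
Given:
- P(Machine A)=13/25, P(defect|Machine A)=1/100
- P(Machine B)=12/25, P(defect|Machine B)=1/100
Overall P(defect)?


P(B) = Σ P(B|Aᵢ)×P(Aᵢ)
  1/100×13/25 = 13/2500
  1/100×12/25 = 3/625
Sum = 1/100

P(defect) = 1/100 ≈ 1.00%


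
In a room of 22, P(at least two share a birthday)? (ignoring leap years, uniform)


P(all different) = Π(365-i)/365 for i=0..21
= 0.524305
P(match) = 1 - 0.524305 = 0.475695

P ≈ 0.4757 ≈ 47.57%


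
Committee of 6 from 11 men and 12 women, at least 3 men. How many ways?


Count by #men:
  3M,3W: C(11,3)×C(12,3)=36300
  4M,2W: C(11,4)×C(12,2)=21780
  5M,1W: C(11,5)×C(12,1)=5544
  6M,0W: C(11,6)×C(12,0)=462
Total = 64086

64086


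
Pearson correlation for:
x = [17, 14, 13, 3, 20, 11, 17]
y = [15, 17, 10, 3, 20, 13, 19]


n=7, Σx=95, Σy=97, Σxy=1498, Σx²=1473, Σy²=1553
r = (7×1498 - 95×97)/√((7×1473 - 95²)(7×1553 - 97²))
= 1271/√(1286×1462) = 1271/√1880132 ≈ 1271/1371.1791 ≈ 0.9269

r ≈ 0.9269


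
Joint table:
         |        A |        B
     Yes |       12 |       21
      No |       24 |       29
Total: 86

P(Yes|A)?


P(Yes|A) = 12/(12+24) = 12/36 = 1/3

P = 1/3 ≈ 33.33%


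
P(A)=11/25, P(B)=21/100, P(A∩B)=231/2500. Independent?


P(A)×P(B) = 231/2500
P(A∩B) = 231/2500
Equal ✓ → Independent

Yes, independent


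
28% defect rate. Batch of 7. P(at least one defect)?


P(all good) = (18/25)^7 = 612220032/6103515625
P(≥1 defect) = 5491295593/6103515625

P = 5491295593/6103515625 ≈ 89.97%


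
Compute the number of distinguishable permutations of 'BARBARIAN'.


Letters: 9, freq: {'B': 2, 'A': 3, 'R': 2, 'I': 1, 'N': 1}
9!/(2!×3!×2!×1!×1!) = 362880/24 = 15120

15120


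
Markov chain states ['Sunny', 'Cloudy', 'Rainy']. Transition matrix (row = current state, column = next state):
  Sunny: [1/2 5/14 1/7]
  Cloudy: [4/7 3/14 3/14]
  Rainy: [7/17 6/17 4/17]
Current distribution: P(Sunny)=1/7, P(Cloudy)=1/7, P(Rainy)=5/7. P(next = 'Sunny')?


P(next=Sunny) = Σᵢ P(now=i)×P(i→Sunny)
= 1/7×1/2 + 1/7×4/7 + 5/7×7/17
= 1/14 + 4/49 + 5/17 = 745/1666

P = 745/1666 ≈ 0.4472


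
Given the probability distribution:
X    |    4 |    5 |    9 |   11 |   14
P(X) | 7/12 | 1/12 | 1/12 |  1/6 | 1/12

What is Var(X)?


E[X] = 13/2
E[X²] = 164/3
Var(X) = E[X²] - (E[X])² = 164/3 - 169/4 = 149/12

Var(X) = 149/12 ≈ 12.4167


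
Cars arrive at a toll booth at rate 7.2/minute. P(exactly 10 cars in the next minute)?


Poisson(λ=7.2): P(X=10) = e^(-λ)×λ^k/k!
= e^(-7.2) × 7.2^10 / 10!
≈ 0.0007465858084 × 374390624.262 / 3628800 ≈ 0.077027

P(X=10) ≈ 0.077027 ≈ 7.70%


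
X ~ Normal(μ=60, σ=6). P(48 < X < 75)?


z₁=(48-60)/6=-2.0, z₂=(75-60)/6=2.5
P = Φ(2.5) - Φ(-2.0) = 0.993790 - 0.022750 = 0.971040 ≈ 0.9710

P(48 < X < 75) ≈ 0.9710


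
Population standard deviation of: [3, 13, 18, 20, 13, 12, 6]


Mean = 85/7
  (3-85/7)²=4096/49
  (13-85/7)²=36/49
  (18-85/7)²=1681/49
  (20-85/7)²=3025/49
  (13-85/7)²=36/49
  (12-85/7)²=1/49
  (6-85/7)²=1849/49
Σ(x-μ)² = 1532/7
σ² = (1532/7)/7 = 1532/49

σ = √(1532/49) ≈ 5.5915


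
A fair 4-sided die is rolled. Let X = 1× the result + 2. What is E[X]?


E[die] = (1+4)/2 = 5/2
E[X] = 1×5/2 + 2 = 9/2

E[X] = 9/2


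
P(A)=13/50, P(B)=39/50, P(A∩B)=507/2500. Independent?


P(A)×P(B) = 507/2500
P(A∩B) = 507/2500
Equal ✓ → Independent

Yes, independent


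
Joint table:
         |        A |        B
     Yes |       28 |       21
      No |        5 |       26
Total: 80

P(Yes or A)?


P(Yes∨A) = P(Yes) + P(A) - P(Yes∧A)
= (49 + 33 - 28)/80 = 54/80 = 27/40

P = 27/40 ≈ 67.50%


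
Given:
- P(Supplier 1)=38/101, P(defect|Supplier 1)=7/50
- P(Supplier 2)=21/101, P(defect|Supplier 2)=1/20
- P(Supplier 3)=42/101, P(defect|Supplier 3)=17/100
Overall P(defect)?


P(B) = Σ P(B|Aᵢ)×P(Aᵢ)
  7/50×38/101 = 133/2525
  1/20×21/101 = 21/2020
  17/100×42/101 = 357/5050
Sum = 1351/10100

P(defect) = 1351/10100 ≈ 13.38%


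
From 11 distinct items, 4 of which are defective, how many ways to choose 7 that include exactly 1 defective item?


Choose 1 of the 4 defective items and 6 of the other 7 items:
C(4,1)×C(7,6) = 4×7 = 28

28


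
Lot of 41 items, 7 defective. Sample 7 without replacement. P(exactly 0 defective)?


Hypergeometric: C(7,0)×C(34,7)/C(41,7)
= 1×5379616/22481940 = 1344904/5620485

P(X=0) = 1344904/5620485 ≈ 23.93%


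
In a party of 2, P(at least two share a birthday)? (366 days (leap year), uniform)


P(all different) = Π(366-i)/366 for i=0..1
= 0.997268
P(match) = 1 - 0.997268 = 0.002732

P ≈ 0.0027 ≈ 0.27%


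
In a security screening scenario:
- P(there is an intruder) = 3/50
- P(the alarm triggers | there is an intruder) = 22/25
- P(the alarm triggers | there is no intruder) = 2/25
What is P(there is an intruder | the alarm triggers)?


Using Bayes' theorem:
P(A|B) = P(B|A)·P(A) / P(B)

P(the alarm triggers) = 22/25 × 3/50 + 2/25 × 47/50
= 33/625 + 47/625 = 16/125

P(there is an intruder|the alarm triggers) = (33/625) / (16/125) = 33/80

P(there is an intruder|the alarm triggers) = 33/80 ≈ 41.25%


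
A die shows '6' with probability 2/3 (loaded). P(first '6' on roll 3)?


Geometric: P(X=3) = (1-p)^(k-1)×p = (1/3)^2×2/3 = 2/27

P(X=3) = 2/27 ≈ 7.41%


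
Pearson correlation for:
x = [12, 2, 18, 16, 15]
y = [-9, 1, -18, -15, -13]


n=5, Σx=63, Σy=-54, Σxy=-865, Σx²=953, Σy²=800
r = (5×(-865) - 63×(-54))/√((5×953 - 63²)(5×800 - (-54)²))
= -923/√(796×1084) = -923/√862864 ≈ -923/928.9047 ≈ -0.9936

r ≈ -0.9936


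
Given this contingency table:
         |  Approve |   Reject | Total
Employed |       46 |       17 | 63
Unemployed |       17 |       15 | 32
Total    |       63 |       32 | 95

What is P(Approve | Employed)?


P(Approve | Employed) = 46/(46+17) = 46/63

P(Approve|Employed) = 46/63 ≈ 73.02%


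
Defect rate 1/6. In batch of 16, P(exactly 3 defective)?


Binomial: P(X=3) = C(16,3)×p^3×(1-p)^13
= 560 × 1/216 × 1220703125/13060694016 = 42724609375/176319369216

P(X=3) = 42724609375/176319369216 ≈ 24.23%


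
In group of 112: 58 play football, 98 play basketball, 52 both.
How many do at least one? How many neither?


|A∪B| = 58+98-52 = 104
Neither = 112-104 = 8

At least one: 104; Neither: 8


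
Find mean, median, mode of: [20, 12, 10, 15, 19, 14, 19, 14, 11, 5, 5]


Sorted: [5, 5, 10, 11, 12, 14, 14, 15, 19, 19, 20]
Mean = 144/11
Median = 14
Freq: {20: 1, 12: 1, 10: 1, 15: 1, 19: 2, 14: 2, 11: 1, 5: 2}
Mode: [5, 14, 19]

Mean=144/11, Median=14, Mode=[5, 14, 19]


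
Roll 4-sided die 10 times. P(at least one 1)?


P(no 1)^10 = (3/4)^10 = 59049/1048576
P(≥1) = 1 - 59049/1048576 = 989527/1048576

P = 989527/1048576 ≈ 94.37%


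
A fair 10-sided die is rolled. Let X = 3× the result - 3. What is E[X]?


E[die] = (1+10)/2 = 11/2
E[X] = 3×11/2 - 3 = 27/2

E[X] = 27/2


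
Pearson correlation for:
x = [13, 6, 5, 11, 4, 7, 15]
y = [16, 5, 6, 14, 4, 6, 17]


n=7, Σx=61, Σy=68, Σxy=735, Σx²=641, Σy²=854
r = (7×735 - 61×68)/√((7×641 - 61²)(7×854 - 68²))
= 997/√(766×1354) = 997/√1037164 ≈ 997/1018.4125 ≈ 0.9790

r ≈ 0.9790


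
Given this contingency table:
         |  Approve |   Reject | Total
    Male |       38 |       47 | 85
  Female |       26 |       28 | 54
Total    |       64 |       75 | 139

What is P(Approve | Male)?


P(Approve | Male) = 38/(38+47) = 38/85

P(Approve|Male) = 38/85 ≈ 44.71%


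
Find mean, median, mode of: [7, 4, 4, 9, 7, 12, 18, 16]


Sorted: [4, 4, 7, 7, 9, 12, 16, 18]
Mean = 77/8
Median = 8
Freq: {7: 2, 4: 2, 9: 1, 12: 1, 18: 1, 16: 1}
Mode: [4, 7]

Mean=77/8, Median=8, Mode=[4, 7]


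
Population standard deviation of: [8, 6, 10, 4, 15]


Mean = 43/5
  (8-43/5)²=9/25
  (6-43/5)²=169/25
  (10-43/5)²=49/25
  (4-43/5)²=529/25
  (15-43/5)²=1024/25
Σ(x-μ)² = 356/5
σ² = (356/5)/5 = 356/25

σ = √(356/25) ≈ 3.7736


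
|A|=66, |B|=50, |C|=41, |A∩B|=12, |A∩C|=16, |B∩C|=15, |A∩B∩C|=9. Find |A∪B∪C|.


|A∪B∪C| = 66+50+41-12-16-15+9 = 123

|A∪B∪C| = 123


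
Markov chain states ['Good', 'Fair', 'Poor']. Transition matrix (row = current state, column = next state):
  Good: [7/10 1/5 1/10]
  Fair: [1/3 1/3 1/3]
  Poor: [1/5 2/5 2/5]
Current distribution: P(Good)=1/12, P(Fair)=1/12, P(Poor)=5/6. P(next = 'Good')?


P(next=Good) = Σᵢ P(now=i)×P(i→Good)
= 1/12×7/10 + 1/12×1/3 + 5/6×1/5
= 7/120 + 1/36 + 1/6 = 91/360

P = 91/360 ≈ 0.2528


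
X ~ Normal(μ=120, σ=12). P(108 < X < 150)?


z₁=(108-120)/12=-1.0, z₂=(150-120)/12=2.5
P = Φ(2.5) - Φ(-1.0) = 0.993790 - 0.158655 = 0.835135 ≈ 0.8351

P(108 < X < 150) ≈ 0.8351


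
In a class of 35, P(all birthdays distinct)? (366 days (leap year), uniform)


P(all different) = Π(366-i)/366 for i=0..34
= (366/366)×(365/366)×...×(332/366)
= 0.186502

P ≈ 0.1865 ≈ 18.65%


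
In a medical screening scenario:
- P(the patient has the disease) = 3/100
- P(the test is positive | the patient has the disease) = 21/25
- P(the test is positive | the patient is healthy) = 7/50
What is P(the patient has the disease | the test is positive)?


Using Bayes' theorem:
P(A|B) = P(B|A)·P(A) / P(B)

P(the test is positive) = 21/25 × 3/100 + 7/50 × 97/100
= 63/2500 + 679/5000 = 161/1000

P(the patient has the disease|the test is positive) = (63/2500) / (161/1000) = 18/115

P(the patient has the disease|the test is positive) = 18/115 ≈ 15.65%


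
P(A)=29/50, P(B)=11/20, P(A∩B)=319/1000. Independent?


P(A)×P(B) = 319/1000
P(A∩B) = 319/1000
Equal ✓ → Independent

Yes, independent


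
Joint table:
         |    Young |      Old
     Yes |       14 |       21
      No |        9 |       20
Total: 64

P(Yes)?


P(Yes) = (14+21)/64 = 35/64

P(Yes) = 35/64 ≈ 54.69%


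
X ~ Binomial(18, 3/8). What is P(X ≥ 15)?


P(X ≥ 15) = Σ P(X=i) for i=15..18
P(X=15) = 91474282125/1125899906842624
P(X=16) = 164653707825/18014398509481984
P(X=17) = 5811307335/9007199254740992
P(X=18) = 387420489/18014398509481984
Sum = 205031532123/2251799813685248

P(X ≥ 15) = 205031532123/2251799813685248 ≈ 0.01%


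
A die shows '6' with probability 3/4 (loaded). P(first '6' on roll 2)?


Geometric: P(X=2) = (1-p)^(k-1)×p = (1/4)^1×3/4 = 3/16

P(X=2) = 3/16 ≈ 18.75%


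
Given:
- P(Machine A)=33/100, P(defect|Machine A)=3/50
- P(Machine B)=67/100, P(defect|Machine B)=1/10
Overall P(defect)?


P(B) = Σ P(B|Aᵢ)×P(Aᵢ)
  3/50×33/100 = 99/5000
  1/10×67/100 = 67/1000
Sum = 217/2500

P(defect) = 217/2500 ≈ 8.68%


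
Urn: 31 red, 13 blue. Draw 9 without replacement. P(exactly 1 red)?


Hypergeometric: C(31,1)×C(13,8)/C(44,9)
= 31×1287/708930508 = 279/4957556

P(X=1) = 279/4957556 ≈ 0.01%


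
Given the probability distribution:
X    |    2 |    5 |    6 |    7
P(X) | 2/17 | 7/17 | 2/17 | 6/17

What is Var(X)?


E[X] = 93/17
E[X²] = 549/17
Var(X) = E[X²] - (E[X])² = 549/17 - 8649/289 = 684/289

Var(X) = 684/289 ≈ 2.3668


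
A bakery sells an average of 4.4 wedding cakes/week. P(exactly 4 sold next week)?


Poisson(λ=4.4): P(X=4) = e^(-λ)×λ^k/k!
= e^(-4.4) × 4.4^4 / 4!
≈ 0.0122773399 × 374.8096 / 24 ≈ 0.191736

P(X=4) ≈ 0.191736 ≈ 19.17%


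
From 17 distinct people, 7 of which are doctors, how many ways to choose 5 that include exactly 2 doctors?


Choose 2 of the 7 doctors and 3 of the other 10 people:
C(7,2)×C(10,3) = 21×120 = 2520

2520


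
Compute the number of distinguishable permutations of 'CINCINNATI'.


Letters: 10, freq: {'C': 2, 'I': 3, 'N': 3, 'A': 1, 'T': 1}
10!/(2!×3!×3!×1!×1!) = 3628800/72 = 50400

50400


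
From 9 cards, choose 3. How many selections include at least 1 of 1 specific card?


Complement: C(9,3) - C(8,3) = 84 - 56 = 28

28


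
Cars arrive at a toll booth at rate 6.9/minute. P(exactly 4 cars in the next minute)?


Poisson(λ=6.9): P(X=4) = e^(-λ)×λ^k/k!
= e^(-6.9) × 6.9^4 / 4!
≈ 0.001007785429 × 2266.7121 / 24 ≈ 0.095182

P(X=4) ≈ 0.095182 ≈ 9.52%


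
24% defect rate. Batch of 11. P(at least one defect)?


P(all good) = (19/25)^11 = 116490258898219/2384185791015625
P(≥1 defect) = 2267695532117406/2384185791015625

P = 2267695532117406/2384185791015625 ≈ 95.11%


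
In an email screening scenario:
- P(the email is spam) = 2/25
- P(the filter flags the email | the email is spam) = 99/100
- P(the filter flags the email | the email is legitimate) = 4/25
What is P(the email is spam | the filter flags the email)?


Using Bayes' theorem:
P(A|B) = P(B|A)·P(A) / P(B)

P(the filter flags the email) = 99/100 × 2/25 + 4/25 × 23/25
= 99/1250 + 92/625 = 283/1250

P(the email is spam|the filter flags the email) = (99/1250) / (283/1250) = 99/283

P(the email is spam|the filter flags the email) = 99/283 ≈ 34.98%


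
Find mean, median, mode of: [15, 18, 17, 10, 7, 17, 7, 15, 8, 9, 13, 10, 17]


Sorted: [7, 7, 8, 9, 10, 10, 13, 15, 15, 17, 17, 17, 18]
Mean = 163/13
Median = 13
Freq: {15: 2, 18: 1, 17: 3, 10: 2, 7: 2, 8: 1, 9: 1, 13: 1}
Mode: [17]

Mean=163/13, Median=13, Mode=17


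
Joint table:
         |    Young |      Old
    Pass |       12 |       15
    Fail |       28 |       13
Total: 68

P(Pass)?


P(Pass) = (12+15)/68 = 27/68

P(Pass) = 27/68 ≈ 39.71%


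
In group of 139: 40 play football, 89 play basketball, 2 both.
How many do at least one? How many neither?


|A∪B| = 40+89-2 = 127
Neither = 139-127 = 12

At least one: 127; Neither: 12


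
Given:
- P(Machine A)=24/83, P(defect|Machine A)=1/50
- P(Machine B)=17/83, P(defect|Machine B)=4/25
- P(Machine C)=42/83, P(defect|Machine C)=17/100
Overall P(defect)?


P(B) = Σ P(B|Aᵢ)×P(Aᵢ)
  1/50×24/83 = 12/2075
  4/25×17/83 = 68/2075
  17/100×42/83 = 357/4150
Sum = 517/4150

P(defect) = 517/4150 ≈ 12.46%


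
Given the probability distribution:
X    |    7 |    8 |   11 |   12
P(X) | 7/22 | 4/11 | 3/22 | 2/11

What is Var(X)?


E[X] = 97/11
E[X²] = 897/11
Var(X) = E[X²] - (E[X])² = 897/11 - 9409/121 = 458/121

Var(X) = 458/121 ≈ 3.7851


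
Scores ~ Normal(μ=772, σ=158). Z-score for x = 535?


z = (x - μ)/σ = (535 - 772)/158 = -1.5

z = -1.5


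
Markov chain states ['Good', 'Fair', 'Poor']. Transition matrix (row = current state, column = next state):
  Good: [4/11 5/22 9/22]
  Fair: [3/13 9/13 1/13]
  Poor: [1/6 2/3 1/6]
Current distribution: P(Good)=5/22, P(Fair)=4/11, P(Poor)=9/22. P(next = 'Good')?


P(next=Good) = Σᵢ P(now=i)×P(i→Good)
= 5/22×4/11 + 4/11×3/13 + 9/22×1/6
= 10/121 + 12/143 + 3/44 = 1477/6292

P = 1477/6292 ≈ 0.2347


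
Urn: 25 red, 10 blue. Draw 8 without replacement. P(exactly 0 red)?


Hypergeometric: C(25,0)×C(10,8)/C(35,8)
= 1×45/23535820 = 9/4707164

P(X=0) = 9/4707164 ≈ 0.00%


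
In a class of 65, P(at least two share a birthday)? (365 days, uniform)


P(all different) = Π(365-i)/365 for i=0..64
= 0.002317
P(match) = 1 - 0.002317 = 0.997683

P ≈ 0.9977 ≈ 99.77%


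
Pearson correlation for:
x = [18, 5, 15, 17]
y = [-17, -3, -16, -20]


n=4, Σx=55, Σy=-56, Σxy=-901, Σx²=863, Σy²=954
r = (4×(-901) - 55×(-56))/√((4×863 - 55²)(4×954 - (-56)²))
= -524/√(427×680) = -524/√290360 ≈ -524/538.8506 ≈ -0.9724

r ≈ -0.9724


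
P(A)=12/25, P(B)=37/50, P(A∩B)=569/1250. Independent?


P(A)×P(B) = 222/625
P(A∩B) = 569/1250
Not equal → NOT independent

No, not independent


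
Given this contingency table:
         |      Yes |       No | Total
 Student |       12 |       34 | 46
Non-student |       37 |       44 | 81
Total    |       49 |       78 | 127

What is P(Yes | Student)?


P(Yes | Student) = 12/(12+34) = 12/46 = 6/23

P(Yes|Student) = 6/23 ≈ 26.09%


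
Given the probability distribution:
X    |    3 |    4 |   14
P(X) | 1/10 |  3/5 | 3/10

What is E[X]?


E[X] = Σ x·P(X=x)
= (3)×(1/10) + (4)×(3/5) + (14)×(3/10)
= 69/10

E[X] = 69/10


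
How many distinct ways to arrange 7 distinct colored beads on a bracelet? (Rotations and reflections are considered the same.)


Free circular arrangements: rotations and reflections both identified.
(n-1)!/2 = 6!/2 = 720/2 = 360

360


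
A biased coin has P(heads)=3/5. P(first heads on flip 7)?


Geometric: P(X=7) = (1-p)^(k-1)×p = (2/5)^6×3/5 = 192/78125

P(X=7) = 192/78125 ≈ 0.25%


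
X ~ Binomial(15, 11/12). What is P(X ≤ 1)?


P(X ≤ 1) = Σ P(X=i) for i=0..1
P(X=0) = 1/15407021574586368
P(X=1) = 55/5135673858195456
Sum = 83/7703510787293184

P(X ≤ 1) = 83/7703510787293184 ≈ 0.00%


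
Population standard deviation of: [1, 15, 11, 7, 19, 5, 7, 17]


Mean = 82/8 = 41/4
  (1-41/4)²=1369/16
  (15-41/4)²=361/16
  (11-41/4)²=9/16
  (7-41/4)²=169/16
  (19-41/4)²=1225/16
  (5-41/4)²=441/16
  (7-41/4)²=169/16
  (17-41/4)²=729/16
Σ(x-μ)² = 559/2
σ² = (559/2)/8 = 559/16

σ = √(559/16) ≈ 5.9108


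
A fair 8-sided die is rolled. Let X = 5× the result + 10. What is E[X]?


E[die] = (1+8)/2 = 9/2
E[X] = 5×9/2 + 10 = 65/2

E[X] = 65/2
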